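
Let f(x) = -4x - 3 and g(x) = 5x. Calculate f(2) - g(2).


f(2) = -11
g(2) = 10
Difference = -21

-21


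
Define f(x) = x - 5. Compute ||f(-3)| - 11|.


f(-3) = -8
|-8| = 8
|8 - 11| = 3

3


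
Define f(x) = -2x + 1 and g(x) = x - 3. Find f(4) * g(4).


f(4) = -7
g(4) = 1
Product = -7

-7


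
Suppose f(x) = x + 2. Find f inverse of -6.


Solve x + 2 = -6
x = (-6 - 2) / 1 = -8

-8


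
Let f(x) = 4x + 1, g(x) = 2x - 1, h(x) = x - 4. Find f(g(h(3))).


h(3) = -1
g(-1) = -3
f(-3) = -11

-11


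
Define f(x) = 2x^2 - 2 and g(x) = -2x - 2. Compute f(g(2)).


70


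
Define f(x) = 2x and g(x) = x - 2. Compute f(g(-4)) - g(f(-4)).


-2


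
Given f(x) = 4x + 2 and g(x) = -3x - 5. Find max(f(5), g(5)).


f(5) = 22
g(5) = -20
max = 22

22


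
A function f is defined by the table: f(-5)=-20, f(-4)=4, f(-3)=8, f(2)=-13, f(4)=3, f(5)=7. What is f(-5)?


Reading from the table at x = -5

-20


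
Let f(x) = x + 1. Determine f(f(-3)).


-1


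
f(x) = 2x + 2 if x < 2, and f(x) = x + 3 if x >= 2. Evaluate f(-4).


-6


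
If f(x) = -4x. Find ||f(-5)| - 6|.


f(-5) = 20
|20| = 20
|20 - 6| = 14

14


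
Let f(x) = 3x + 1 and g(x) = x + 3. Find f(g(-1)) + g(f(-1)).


f(g(-1)) = 7
g(f(-1)) = 1
Sum = 8

8


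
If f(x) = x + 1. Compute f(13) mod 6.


f(13) = 14
14 mod 6 = 2

2


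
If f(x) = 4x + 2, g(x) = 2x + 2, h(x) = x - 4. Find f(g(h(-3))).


h(-3) = -7
g(-7) = -12
f(-12) = -46

-46


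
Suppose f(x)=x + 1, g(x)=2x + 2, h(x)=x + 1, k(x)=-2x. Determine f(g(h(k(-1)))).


k(-1) = 2
h(2) = 3
g(3) = 8
f(8) = 9

9


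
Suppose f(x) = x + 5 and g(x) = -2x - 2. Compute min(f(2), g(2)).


-6


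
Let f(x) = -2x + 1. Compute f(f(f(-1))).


f(-1) = 3
f(3) = -5
f(-5) = 11

11


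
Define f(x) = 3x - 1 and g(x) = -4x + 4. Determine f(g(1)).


g(1) = 0
f(0) = -1

-1


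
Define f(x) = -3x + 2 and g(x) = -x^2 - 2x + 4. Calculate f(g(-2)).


g(-2) = 4
f(4) = -10

-10


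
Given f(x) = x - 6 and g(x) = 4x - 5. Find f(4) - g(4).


f(4) = -2
g(4) = 11
Difference = -13

-13


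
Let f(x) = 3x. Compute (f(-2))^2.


f(-2) = -6
(-6)^2 = 36

36


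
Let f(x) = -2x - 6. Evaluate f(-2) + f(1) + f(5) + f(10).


f(-2) = -2
f(1) = -8
f(5) = -16
f(10) = -26
Sum = -52

-52


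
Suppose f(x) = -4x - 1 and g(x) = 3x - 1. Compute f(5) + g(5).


f(5) = -21
g(5) = 14
Sum = -7

-7


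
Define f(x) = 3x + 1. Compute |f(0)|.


1


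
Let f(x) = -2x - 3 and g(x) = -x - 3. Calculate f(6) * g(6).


f(6) = -15
g(6) = -9
Product = 135

135


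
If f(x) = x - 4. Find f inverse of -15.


Solve x - 4 = -15
x = (-15 + 4) / 1 = -11

-11


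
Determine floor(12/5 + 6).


12/5 = 2.4
2.4 + 6 = 8.4
floor(8.4) = 8

8


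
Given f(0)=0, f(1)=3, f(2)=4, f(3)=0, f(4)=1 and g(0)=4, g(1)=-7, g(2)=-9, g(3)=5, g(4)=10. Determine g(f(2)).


10


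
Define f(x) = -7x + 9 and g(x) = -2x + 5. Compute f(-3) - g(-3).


19


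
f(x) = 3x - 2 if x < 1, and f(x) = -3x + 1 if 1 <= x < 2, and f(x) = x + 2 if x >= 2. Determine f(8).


10


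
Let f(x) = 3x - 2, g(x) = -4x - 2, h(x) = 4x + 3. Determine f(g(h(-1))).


h(-1) = -1
g(-1) = 2
f(2) = 4

4


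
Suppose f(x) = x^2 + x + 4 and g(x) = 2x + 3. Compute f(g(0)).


16


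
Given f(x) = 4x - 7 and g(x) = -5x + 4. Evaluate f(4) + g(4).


f(4) = 9
g(4) = -16
Sum = -7

-7


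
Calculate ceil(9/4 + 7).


9/4 = 2.25
2.25 + 7 = 9.25
ceil(9.25) = 10

10


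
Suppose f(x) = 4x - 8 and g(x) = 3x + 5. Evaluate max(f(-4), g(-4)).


f(-4) = -24
g(-4) = -7
max = -7

-7


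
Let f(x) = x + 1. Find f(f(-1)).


1


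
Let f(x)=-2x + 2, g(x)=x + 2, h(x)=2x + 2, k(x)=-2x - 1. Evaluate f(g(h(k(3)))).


k(3) = -7
h(-7) = -12
g(-12) = -10
f(-10) = 22

22


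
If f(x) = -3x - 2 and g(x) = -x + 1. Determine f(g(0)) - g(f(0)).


f(g(0)) = -5
g(f(0)) = 3
Difference = -8

-8


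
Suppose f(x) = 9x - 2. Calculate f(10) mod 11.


f(10) = 88
88 mod 11 = 0

0


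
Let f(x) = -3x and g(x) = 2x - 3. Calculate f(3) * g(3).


f(3) = -9
g(3) = 3
Product = -27

-27


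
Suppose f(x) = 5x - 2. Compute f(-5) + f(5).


-4


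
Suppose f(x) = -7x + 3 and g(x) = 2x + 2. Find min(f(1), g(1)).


f(1) = -4
g(1) = 4
min = -4

-4


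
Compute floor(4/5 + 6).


4/5 = 0.8
0.8 + 6 = 6.8
floor(6.8) = 6

6


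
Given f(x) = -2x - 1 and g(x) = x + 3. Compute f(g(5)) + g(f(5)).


-25


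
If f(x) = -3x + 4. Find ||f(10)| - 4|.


22


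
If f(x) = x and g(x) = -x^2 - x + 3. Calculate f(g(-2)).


g(-2) = 1
f(1) = 1

1


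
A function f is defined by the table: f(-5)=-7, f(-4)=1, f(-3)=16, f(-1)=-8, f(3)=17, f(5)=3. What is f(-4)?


Reading from the table at x = -4

1


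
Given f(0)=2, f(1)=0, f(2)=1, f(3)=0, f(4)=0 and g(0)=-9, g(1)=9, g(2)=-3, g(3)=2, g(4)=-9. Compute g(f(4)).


f(4) = 0
g(0) = -9

-9


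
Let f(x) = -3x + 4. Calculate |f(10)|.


26


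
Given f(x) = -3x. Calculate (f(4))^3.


f(4) = -12
(-12)^3 = -1728

-1728


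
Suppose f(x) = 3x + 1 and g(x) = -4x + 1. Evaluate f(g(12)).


g(12) = -47
f(-47) = -140

-140


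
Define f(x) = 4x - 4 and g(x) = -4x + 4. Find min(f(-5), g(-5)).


f(-5) = -24
g(-5) = 24
min = -24

-24


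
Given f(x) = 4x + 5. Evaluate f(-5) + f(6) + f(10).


f(-5) = -15
f(6) = 29
f(10) = 45
Sum = 59

59


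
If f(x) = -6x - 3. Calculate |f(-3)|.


f(-3) = 15
|15| = 15

15


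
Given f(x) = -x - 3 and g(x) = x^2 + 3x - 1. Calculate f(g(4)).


g(4) = 27
f(27) = -30

-30


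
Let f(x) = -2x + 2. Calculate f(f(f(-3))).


f(-3) = 8
f(8) = -14
f(-14) = 30

30


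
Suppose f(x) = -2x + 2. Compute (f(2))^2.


f(2) = -2
(-2)^2 = 4

4


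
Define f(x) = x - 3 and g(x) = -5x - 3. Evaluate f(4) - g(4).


f(4) = 1
g(4) = -23
Difference = 24

24


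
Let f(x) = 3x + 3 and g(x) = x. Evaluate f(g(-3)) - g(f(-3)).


0


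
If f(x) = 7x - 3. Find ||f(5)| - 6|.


f(5) = 32
|32| = 32
|32 - 6| = 26

26


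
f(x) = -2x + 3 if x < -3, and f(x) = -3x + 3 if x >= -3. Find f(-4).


11


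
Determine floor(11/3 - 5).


11/3 = 3.6667
3.6667 - 5 = -1.3333
floor(-1.3333) = -2

-2


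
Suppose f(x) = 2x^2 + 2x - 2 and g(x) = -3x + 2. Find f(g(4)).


g(4) = -10
f(-10) = 2*(-10)^2 + 2*(-10) - 2 = 178

178


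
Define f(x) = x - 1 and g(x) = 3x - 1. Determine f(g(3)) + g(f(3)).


12


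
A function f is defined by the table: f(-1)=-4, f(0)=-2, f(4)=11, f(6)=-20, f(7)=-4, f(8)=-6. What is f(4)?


11


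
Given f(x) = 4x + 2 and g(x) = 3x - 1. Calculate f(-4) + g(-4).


f(-4) = -14
g(-4) = -13
Sum = -27

-27


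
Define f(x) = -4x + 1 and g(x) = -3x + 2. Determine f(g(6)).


g(6) = -16
f(-16) = 65

65


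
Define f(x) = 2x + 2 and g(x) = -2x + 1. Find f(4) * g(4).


f(4) = 10
g(4) = -7
Product = -70

-70


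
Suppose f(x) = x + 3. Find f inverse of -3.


-6


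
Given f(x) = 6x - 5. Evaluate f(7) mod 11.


f(7) = 37
37 mod 11 = 4

4


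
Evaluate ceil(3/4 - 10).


3/4 = 0.75
0.75 - 10 = -9.25
ceil(-9.25) = -9

-9


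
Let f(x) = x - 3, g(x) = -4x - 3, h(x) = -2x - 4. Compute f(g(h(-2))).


h(-2) = 0
g(0) = -3
f(-3) = -6

-6


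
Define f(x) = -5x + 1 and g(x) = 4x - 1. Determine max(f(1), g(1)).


f(1) = -4
g(1) = 3
max = 3

3


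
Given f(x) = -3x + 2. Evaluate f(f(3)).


f(3) = -7
f(-7) = 23

23


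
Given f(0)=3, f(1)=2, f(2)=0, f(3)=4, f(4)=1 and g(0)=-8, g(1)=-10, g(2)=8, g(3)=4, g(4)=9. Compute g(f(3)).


9


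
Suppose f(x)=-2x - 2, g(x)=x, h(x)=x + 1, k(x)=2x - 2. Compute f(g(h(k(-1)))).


k(-1) = -4
h(-4) = -3
g(-3) = -3
f(-3) = 4

4


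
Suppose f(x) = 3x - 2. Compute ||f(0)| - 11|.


f(0) = -2
|-2| = 2
|2 - 11| = 9

9


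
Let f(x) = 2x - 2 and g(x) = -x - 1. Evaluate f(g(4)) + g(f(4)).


-19


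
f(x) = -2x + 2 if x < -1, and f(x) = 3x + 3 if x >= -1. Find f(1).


1 satisfies x >= -1
f(1) = 6

6


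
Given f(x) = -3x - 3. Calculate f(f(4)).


f(4) = -15
f(-15) = 42

42


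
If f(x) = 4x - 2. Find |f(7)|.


f(7) = 26
|26| = 26

26


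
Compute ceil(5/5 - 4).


-3


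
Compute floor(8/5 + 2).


8/5 = 1.6
1.6 + 2 = 3.6
floor(3.6) = 3

3


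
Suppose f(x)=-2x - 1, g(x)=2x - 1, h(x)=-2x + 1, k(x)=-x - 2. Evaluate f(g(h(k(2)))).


k(2) = -4
h(-4) = 9
g(9) = 17
f(17) = -35

-35


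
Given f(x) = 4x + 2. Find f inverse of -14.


-4


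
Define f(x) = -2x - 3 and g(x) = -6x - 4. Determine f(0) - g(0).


f(0) = -3
g(0) = -4
Difference = 1

1


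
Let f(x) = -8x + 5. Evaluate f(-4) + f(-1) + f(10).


f(-4) = 37
f(-1) = 13
f(10) = -75
Sum = -25

-25


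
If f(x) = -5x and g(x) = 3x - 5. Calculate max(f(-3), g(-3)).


f(-3) = 15
g(-3) = -14
max = 15

15


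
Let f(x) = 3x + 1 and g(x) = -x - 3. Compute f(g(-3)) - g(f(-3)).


f(g(-3)) = 1
g(f(-3)) = 5
Difference = -4

-4


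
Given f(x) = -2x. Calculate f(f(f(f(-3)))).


f(-3) = 6
f(6) = -12
f(-12) = 24
f(24) = -48

-48


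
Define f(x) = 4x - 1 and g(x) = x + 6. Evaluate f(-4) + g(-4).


-15


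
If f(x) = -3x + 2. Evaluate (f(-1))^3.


125


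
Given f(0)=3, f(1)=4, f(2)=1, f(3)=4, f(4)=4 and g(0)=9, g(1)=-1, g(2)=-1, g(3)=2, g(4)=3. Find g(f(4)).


f(4) = 4
g(4) = 3

3


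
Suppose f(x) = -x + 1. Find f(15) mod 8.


2


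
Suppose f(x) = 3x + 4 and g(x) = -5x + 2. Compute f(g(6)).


g(6) = -28
f(-28) = -80

-80


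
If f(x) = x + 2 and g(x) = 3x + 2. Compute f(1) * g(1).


f(1) = 3
g(1) = 5
Product = 15

15


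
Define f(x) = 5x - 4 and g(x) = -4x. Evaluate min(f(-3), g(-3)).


f(-3) = -19
g(-3) = 12
min = -19

-19


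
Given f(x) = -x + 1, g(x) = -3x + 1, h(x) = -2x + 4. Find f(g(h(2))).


0


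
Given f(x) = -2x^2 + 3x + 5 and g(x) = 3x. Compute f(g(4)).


g(4) = 12
f(12) = (-2)*(12)^2 + 3*(12) + 5 = -247

-247


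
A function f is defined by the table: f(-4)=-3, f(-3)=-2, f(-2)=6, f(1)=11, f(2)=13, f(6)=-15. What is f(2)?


13


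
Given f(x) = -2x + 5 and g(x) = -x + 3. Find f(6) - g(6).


f(6) = -7
g(6) = -3
Difference = -4

-4


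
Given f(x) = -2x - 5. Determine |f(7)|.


19


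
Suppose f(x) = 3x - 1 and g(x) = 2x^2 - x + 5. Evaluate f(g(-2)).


g(-2) = 15
f(15) = 44

44


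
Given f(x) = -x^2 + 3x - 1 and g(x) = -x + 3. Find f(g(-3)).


-19


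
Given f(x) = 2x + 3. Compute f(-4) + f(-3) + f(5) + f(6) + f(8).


f(-4) = -5
f(-3) = -3
f(5) = 13
f(6) = 15
f(8) = 19
Sum = 39

39


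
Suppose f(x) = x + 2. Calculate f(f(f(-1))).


f(-1) = 1
f(1) = 3
f(3) = 5

5


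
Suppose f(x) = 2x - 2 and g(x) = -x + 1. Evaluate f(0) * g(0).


f(0) = -2
g(0) = 1
Product = -2

-2


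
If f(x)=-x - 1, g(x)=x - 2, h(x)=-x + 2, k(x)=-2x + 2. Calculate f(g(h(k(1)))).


k(1) = 0
h(0) = 2
g(2) = 0
f(0) = -1

-1


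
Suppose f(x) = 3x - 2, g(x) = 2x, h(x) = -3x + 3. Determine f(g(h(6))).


h(6) = -15
g(-15) = -30
f(-30) = -92

-92


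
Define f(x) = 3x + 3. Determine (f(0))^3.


f(0) = 3
(3)^3 = 27

27


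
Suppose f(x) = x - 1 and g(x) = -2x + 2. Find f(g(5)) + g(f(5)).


f(g(5)) = -9
g(f(5)) = -6
Sum = -15

-15


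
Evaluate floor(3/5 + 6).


3/5 = 0.6
0.6 + 6 = 6.6
floor(6.6) = 6

6


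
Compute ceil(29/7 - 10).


-5


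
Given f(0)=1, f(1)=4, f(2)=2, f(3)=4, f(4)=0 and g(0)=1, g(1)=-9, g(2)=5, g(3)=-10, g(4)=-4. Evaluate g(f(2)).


f(2) = 2
g(2) = 5

5


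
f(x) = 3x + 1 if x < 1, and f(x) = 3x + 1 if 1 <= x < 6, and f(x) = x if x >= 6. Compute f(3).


10


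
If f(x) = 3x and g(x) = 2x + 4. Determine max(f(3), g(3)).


f(3) = 9
g(3) = 10
max = 10

10


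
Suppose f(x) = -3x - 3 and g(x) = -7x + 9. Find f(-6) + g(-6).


f(-6) = 15
g(-6) = 51
Sum = 66

66


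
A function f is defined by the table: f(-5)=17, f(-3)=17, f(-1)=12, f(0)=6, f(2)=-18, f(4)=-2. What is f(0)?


Reading from the table at x = 0

6


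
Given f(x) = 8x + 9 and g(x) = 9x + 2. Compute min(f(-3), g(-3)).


f(-3) = -15
g(-3) = -25
min = -25

-25


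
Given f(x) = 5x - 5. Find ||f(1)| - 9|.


9


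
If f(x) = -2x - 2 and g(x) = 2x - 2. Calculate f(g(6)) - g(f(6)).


8


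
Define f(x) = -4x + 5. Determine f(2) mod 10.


f(2) = -3
-3 mod 10 = 7

7


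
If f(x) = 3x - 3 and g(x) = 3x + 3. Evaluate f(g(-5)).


g(-5) = -12
f(-12) = -39

-39


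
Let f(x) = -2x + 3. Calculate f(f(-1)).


f(-1) = 5
f(5) = -7

-7


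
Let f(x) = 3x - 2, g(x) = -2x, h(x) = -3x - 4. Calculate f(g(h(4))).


h(4) = -16
g(-16) = 32
f(32) = 94

94


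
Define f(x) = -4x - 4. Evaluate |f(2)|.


12


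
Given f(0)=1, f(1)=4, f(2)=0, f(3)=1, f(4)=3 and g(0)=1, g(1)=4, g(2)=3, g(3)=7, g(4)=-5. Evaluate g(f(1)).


-5


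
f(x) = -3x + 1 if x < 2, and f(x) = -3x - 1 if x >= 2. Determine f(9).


9 satisfies x >= 2
f(9) = -28

-28


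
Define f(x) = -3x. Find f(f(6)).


f(6) = -18
f(-18) = 54

54


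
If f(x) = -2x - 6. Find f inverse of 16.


Solve -2x - 6 = 16
x = (16 + 6) / (-2) = -11

-11


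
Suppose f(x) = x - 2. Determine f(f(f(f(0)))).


f(0) = -2
f(-2) = -4
f(-4) = -6
f(-6) = -8

-8


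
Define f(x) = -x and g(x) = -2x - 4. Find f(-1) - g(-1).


f(-1) = 1
g(-1) = -2
Difference = 3

3


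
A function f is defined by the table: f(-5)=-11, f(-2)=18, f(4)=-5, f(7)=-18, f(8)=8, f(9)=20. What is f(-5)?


Reading from the table at x = -5

-11


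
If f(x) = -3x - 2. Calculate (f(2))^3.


f(2) = -8
(-8)^3 = -512

-512


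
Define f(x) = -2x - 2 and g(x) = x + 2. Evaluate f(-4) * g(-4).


f(-4) = 6
g(-4) = -2
Product = -12

-12


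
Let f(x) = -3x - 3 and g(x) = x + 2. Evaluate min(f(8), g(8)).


-27


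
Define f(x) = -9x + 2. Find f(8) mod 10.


f(8) = -70
-70 mod 10 = 0

0


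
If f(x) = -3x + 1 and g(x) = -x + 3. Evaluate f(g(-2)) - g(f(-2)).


f(g(-2)) = -14
g(f(-2)) = -4
Difference = -10

-10


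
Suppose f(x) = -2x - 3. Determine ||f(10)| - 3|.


f(10) = -23
|-23| = 23
|23 - 3| = 20

20


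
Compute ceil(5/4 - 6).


5/4 = 1.25
1.25 - 6 = -4.75
ceil(-4.75) = -4

-4


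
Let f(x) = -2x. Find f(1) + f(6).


f(1) = -2
f(6) = -12
Sum = -14

-14


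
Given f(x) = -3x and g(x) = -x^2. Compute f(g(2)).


g(2) = -4
f(-4) = 12

12


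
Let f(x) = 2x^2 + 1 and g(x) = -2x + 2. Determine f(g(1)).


g(1) = 0
f(0) = 2*(0)^2 + 1 = 1

1


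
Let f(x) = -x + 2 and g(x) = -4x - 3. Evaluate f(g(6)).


g(6) = -27
f(-27) = 29

29


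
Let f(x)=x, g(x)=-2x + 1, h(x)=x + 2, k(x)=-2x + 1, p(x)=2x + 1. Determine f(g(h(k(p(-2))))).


p(-2) = -3
k(-3) = 7
h(7) = 9
g(9) = -17
f(-17) = -17

-17


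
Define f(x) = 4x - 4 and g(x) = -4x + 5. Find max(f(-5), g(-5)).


f(-5) = -24
g(-5) = 25
max = 25

25


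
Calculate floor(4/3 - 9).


4/3 = 1.3333
1.3333 - 9 = -7.6667
floor(-7.6667) = -8

-8


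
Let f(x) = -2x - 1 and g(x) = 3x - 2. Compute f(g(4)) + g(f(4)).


f(g(4)) = -21
g(f(4)) = -29
Sum = -50

-50


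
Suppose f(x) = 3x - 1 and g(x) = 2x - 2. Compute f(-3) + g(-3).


f(-3) = -10
g(-3) = -8
Sum = -18

-18


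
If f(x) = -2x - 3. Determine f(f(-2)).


-5


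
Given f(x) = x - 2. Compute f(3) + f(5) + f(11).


13


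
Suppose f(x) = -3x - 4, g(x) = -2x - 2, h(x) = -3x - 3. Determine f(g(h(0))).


h(0) = -3
g(-3) = 4
f(4) = -16

-16


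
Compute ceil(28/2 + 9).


28/2 = 14
14 + 9 = 23
ceil(23) = 23

23


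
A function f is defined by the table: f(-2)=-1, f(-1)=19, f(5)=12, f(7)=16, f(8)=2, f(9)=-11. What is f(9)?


Reading from the table at x = 9

-11


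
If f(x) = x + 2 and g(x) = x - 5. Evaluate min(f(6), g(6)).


f(6) = 8
g(6) = 1
min = 1

1


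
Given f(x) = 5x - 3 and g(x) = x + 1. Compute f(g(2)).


g(2) = 3
f(3) = 12

12


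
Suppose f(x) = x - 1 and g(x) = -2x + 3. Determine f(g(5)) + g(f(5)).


f(g(5)) = -8
g(f(5)) = -5
Sum = -13

-13


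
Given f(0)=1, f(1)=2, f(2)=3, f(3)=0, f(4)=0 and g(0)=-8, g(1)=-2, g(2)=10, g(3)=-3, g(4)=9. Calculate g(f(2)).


f(2) = 3
g(3) = -3

-3


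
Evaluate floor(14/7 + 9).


14/7 = 2
2 + 9 = 11
floor(11) = 11

11


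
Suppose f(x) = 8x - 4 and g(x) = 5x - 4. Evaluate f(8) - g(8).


f(8) = 60
g(8) = 36
Difference = 24

24


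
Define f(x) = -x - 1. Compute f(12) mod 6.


5


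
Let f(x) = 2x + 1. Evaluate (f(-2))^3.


f(-2) = -3
(-3)^3 = -27

-27


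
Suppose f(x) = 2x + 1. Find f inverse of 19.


9


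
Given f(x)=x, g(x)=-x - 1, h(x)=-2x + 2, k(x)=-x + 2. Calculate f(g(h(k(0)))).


k(0) = 2
h(2) = -2
g(-2) = 1
f(1) = 1

1


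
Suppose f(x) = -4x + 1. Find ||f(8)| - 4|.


f(8) = -31
|-31| = 31
|31 - 4| = 27

27


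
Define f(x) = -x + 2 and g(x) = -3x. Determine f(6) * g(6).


f(6) = -4
g(6) = -18
Product = 72

72


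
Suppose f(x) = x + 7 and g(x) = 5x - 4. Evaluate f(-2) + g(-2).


f(-2) = 5
g(-2) = -14
Sum = -9

-9


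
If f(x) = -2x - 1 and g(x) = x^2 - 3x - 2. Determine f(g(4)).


-5


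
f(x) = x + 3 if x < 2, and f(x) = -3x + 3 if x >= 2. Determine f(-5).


-5 satisfies x < 2
f(-5) = -2

-2


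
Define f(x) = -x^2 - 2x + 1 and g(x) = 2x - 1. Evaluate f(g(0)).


g(0) = -1
f(-1) = (-1)*(-1)^2 - 2*(-1) + 1 = 2

2


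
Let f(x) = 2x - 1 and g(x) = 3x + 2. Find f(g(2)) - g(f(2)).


4


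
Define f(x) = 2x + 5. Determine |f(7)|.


f(7) = 19
|19| = 19

19


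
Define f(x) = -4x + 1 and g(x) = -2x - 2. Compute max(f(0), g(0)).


f(0) = 1
g(0) = -2
max = 1

1


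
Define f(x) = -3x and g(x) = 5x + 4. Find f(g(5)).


g(5) = 29
f(29) = -87

-87


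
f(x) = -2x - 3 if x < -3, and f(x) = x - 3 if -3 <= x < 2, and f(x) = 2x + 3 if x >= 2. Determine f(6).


6 satisfies x >= 2
f(6) = 15

15


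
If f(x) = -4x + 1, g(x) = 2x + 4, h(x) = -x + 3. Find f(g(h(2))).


h(2) = 1
g(1) = 6
f(6) = -23

-23


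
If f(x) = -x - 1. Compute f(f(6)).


f(6) = -7
f(-7) = 6

6


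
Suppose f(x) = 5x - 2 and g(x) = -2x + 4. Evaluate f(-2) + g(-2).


f(-2) = -12
g(-2) = 8
Sum = -4

-4


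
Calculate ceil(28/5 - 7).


28/5 = 5.6
5.6 - 7 = -1.4
ceil(-1.4) = -1

-1


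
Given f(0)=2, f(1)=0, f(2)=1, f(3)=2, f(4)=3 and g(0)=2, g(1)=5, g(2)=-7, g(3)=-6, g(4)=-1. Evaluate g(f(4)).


f(4) = 3
g(3) = -6

-6


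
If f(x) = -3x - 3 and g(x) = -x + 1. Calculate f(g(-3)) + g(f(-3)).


f(g(-3)) = -15
g(f(-3)) = -5
Sum = -20

-20


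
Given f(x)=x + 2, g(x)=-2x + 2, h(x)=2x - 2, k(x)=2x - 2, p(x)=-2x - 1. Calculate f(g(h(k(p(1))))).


p(1) = -3
k(-3) = -8
h(-8) = -18
g(-18) = 38
f(38) = 40

40


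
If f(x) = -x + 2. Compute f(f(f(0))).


f(0) = 2
f(2) = 0
f(0) = 2

2


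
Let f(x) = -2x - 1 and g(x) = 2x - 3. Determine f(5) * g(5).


f(5) = -11
g(5) = 7
Product = -77

-77


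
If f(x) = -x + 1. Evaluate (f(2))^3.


f(2) = -1
(-1)^3 = -1

-1


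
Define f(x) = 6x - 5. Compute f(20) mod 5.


f(20) = 115
115 mod 5 = 0

0


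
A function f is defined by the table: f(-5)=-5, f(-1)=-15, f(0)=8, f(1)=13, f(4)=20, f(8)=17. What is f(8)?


17


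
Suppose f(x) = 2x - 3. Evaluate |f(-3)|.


f(-3) = -9
|-9| = 9

9


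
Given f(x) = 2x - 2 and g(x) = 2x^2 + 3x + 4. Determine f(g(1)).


g(1) = 9
f(9) = 16

16


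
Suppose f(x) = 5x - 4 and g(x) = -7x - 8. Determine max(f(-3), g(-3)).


f(-3) = -19
g(-3) = 13
max = 13

13


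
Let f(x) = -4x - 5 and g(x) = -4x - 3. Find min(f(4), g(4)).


f(4) = -21
g(4) = -19
min = -21

-21


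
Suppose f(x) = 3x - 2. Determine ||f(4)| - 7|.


f(4) = 10
|10| = 10
|10 - 7| = 3

3


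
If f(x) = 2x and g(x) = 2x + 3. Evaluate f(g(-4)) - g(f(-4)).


f(g(-4)) = -10
g(f(-4)) = -13
Difference = 3

3


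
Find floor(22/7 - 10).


22/7 = 3.1429
3.1429 - 10 = -6.8571
floor(-6.8571) = -7

-7


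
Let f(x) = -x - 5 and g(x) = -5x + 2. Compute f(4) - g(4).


f(4) = -9
g(4) = -18
Difference = 9

9


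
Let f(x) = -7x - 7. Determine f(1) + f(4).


f(1) = -14
f(4) = -35
Sum = -49

-49


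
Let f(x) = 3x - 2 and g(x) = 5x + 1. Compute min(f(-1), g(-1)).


f(-1) = -5
g(-1) = -4
min = -5

-5


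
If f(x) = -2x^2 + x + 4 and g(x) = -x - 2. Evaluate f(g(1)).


-17


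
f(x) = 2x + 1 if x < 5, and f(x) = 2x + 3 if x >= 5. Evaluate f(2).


2 satisfies x < 5
f(2) = 5

5


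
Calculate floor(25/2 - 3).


25/2 = 12.5
12.5 - 3 = 9.5
floor(9.5) = 9

9


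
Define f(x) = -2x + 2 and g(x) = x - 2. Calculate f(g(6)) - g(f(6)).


f(g(6)) = -6
g(f(6)) = -12
Difference = 6

6


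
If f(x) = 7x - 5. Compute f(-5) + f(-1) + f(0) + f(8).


f(-5) = -40
f(-1) = -12
f(0) = -5
f(8) = 51
Sum = -6

-6


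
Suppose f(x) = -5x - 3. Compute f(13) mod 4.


0


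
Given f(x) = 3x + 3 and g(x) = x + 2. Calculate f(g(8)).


33


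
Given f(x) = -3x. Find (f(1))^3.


f(1) = -3
(-3)^3 = -27

-27


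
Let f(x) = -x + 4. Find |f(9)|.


f(9) = -5
|-5| = 5

5


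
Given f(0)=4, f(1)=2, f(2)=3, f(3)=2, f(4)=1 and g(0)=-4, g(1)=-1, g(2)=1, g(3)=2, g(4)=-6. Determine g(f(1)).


f(1) = 2
g(2) = 1

1


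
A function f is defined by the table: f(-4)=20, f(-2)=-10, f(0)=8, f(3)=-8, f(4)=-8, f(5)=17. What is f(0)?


Reading from the table at x = 0

8


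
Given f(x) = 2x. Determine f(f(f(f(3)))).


f(3) = 6
f(6) = 12
f(12) = 24
f(24) = 48

48


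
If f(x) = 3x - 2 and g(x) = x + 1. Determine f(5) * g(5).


f(5) = 13
g(5) = 6
Product = 78

78


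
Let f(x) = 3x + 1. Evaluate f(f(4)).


f(4) = 13
f(13) = 40

40


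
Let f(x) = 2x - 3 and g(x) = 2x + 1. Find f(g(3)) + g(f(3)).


f(g(3)) = 11
g(f(3)) = 7
Sum = 18

18


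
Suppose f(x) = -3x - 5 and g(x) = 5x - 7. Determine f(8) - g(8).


f(8) = -29
g(8) = 33
Difference = -62

-62


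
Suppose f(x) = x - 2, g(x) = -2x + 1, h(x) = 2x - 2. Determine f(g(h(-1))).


h(-1) = -4
g(-4) = 9
f(9) = 7

7


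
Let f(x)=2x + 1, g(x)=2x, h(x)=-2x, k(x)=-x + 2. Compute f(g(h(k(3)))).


k(3) = -1
h(-1) = 2
g(2) = 4
f(4) = 9

9


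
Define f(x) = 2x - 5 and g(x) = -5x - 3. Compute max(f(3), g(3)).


f(3) = 1
g(3) = -18
max = 1

1


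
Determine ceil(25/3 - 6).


25/3 = 8.3333
8.3333 - 6 = 2.3333
ceil(2.3333) = 3

3


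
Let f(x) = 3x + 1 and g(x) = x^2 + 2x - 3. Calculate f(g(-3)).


1


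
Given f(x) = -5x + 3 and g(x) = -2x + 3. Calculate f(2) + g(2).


f(2) = -7
g(2) = -1
Sum = -8

-8


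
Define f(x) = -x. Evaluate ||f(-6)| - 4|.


f(-6) = 6
|6| = 6
|6 - 4| = 2

2


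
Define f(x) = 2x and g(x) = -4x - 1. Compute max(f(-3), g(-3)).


f(-3) = -6
g(-3) = 11
max = 11

11


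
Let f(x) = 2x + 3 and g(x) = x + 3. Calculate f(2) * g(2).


35


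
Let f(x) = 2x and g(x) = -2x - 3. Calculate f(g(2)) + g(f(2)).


f(g(2)) = -14
g(f(2)) = -11
Sum = -25

-25


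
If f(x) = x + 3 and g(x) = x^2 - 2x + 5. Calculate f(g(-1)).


g(-1) = 8
f(8) = 11

11


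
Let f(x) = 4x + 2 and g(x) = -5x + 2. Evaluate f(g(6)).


g(6) = -28
f(-28) = -110

-110


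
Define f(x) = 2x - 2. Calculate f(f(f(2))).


f(2) = 2
f(2) = 2
f(2) = 2

2


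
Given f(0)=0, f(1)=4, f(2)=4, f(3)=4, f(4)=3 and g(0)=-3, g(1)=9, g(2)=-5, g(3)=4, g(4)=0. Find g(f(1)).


f(1) = 4
g(4) = 0

0


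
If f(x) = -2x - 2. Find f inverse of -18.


Solve -2x - 2 = -18
x = (-18 + 2) / (-2) = 8

8


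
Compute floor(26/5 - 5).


0


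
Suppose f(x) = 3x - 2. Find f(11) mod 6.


1


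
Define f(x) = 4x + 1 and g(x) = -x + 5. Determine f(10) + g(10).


f(10) = 41
g(10) = -5
Sum = 36

36


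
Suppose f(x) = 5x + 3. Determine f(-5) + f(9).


f(-5) = -22
f(9) = 48
Sum = 26

26


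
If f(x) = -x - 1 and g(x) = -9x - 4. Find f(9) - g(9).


f(9) = -10
g(9) = -85
Difference = 75

75


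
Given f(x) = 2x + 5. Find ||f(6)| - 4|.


f(6) = 17
|17| = 17
|17 - 4| = 13

13


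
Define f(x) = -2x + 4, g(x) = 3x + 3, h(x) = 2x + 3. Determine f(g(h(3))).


h(3) = 9
g(9) = 30
f(30) = -56

-56


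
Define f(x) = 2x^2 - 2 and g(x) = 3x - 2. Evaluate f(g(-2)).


g(-2) = -8
f(-8) = 2*(-8)^2 - 2 = 126

126


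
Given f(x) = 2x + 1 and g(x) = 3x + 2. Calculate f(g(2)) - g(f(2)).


f(g(2)) = 17
g(f(2)) = 17
Difference = 0

0


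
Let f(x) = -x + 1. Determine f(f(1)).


f(1) = 0
f(0) = 1

1


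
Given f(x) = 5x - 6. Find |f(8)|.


f(8) = 34
|34| = 34

34


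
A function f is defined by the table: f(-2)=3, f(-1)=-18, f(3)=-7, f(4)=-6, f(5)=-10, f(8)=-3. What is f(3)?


-7


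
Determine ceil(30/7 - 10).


30/7 = 4.2857
4.2857 - 10 = -5.7143
ceil(-5.7143) = -5

-5


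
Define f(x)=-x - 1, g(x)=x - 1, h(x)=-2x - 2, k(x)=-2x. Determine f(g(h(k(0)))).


k(0) = 0
h(0) = -2
g(-2) = -3
f(-3) = 2

2


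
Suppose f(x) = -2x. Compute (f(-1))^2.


4


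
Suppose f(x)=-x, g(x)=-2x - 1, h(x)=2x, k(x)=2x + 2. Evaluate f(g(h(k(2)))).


k(2) = 6
h(6) = 12
g(12) = -25
f(-25) = 25

25


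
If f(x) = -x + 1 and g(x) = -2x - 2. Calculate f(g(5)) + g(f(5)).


f(g(5)) = 13
g(f(5)) = 6
Sum = 19

19


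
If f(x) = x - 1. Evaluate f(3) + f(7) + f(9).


f(3) = 2
f(7) = 6
f(9) = 8
Sum = 16

16


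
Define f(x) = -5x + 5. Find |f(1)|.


f(1) = 0
|0| = 0

0


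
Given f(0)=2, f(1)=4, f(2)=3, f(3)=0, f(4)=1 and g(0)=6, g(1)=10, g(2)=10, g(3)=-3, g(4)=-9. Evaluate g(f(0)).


f(0) = 2
g(2) = 10

10


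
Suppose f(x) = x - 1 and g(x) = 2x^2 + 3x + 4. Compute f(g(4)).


g(4) = 48
f(48) = 47

47


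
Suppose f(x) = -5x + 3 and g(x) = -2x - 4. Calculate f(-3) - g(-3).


f(-3) = 18
g(-3) = 2
Difference = 16

16


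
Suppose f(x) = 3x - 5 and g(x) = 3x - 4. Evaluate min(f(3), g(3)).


f(3) = 4
g(3) = 5
min = 4

4


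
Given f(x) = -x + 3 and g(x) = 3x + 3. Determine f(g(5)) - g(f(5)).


f(g(5)) = -15
g(f(5)) = -3
Difference = -12

-12


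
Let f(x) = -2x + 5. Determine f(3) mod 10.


f(3) = -1
-1 mod 10 = 9

9


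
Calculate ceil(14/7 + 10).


14/7 = 2
2 + 10 = 12
ceil(12) = 12

12


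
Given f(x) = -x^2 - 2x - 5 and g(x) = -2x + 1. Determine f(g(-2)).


g(-2) = 5
f(5) = (-1)*(5)^2 - 2*(5) - 5 = -40

-40


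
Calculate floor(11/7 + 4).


11/7 = 1.5714
1.5714 + 4 = 5.5714
floor(5.5714) = 5

5


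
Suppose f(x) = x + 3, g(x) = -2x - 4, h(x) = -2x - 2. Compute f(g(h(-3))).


-9


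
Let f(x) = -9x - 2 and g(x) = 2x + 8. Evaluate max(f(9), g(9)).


26


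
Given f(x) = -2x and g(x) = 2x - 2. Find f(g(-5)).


g(-5) = -12
f(-12) = 24

24


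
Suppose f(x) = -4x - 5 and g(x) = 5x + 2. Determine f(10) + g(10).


f(10) = -45
g(10) = 52
Sum = 7

7


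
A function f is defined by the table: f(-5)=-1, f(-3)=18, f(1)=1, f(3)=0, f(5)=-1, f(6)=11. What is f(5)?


Reading from the table at x = 5

-1


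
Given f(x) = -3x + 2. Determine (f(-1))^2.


f(-1) = 5
(5)^2 = 25

25


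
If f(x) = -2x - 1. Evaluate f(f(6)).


f(6) = -13
f(-13) = 25

25


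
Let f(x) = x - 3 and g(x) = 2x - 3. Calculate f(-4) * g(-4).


f(-4) = -7
g(-4) = -11
Product = 77

77


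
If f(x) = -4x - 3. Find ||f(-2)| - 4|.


1


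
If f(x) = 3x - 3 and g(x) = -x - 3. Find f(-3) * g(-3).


f(-3) = -12
g(-3) = 0
Product = 0

0


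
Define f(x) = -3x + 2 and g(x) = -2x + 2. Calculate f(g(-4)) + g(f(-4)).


f(g(-4)) = -28
g(f(-4)) = -26
Sum = -54

-54


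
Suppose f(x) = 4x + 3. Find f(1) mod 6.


f(1) = 7
7 mod 6 = 1

1


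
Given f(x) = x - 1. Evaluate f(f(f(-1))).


f(-1) = -2
f(-2) = -3
f(-3) = -4

-4


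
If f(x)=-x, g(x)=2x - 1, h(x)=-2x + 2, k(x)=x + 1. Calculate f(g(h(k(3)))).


k(3) = 4
h(4) = -6
g(-6) = -13
f(-13) = 13

13


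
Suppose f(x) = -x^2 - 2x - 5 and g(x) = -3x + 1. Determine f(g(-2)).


-68


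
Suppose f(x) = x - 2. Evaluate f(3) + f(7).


f(3) = 1
f(7) = 5
Sum = 6

6


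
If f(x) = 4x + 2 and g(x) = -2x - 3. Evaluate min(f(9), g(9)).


f(9) = 38
g(9) = -21
min = -21

-21


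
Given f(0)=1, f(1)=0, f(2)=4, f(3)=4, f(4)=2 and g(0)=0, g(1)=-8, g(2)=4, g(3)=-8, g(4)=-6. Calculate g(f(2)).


f(2) = 4
g(4) = -6

-6


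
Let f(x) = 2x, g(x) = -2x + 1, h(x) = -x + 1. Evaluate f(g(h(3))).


h(3) = -2
g(-2) = 5
f(5) = 10

10


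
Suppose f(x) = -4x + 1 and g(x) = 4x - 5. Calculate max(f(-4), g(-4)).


f(-4) = 17
g(-4) = -21
max = 17

17


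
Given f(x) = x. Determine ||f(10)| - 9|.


f(10) = 10
|10| = 10
|10 - 9| = 1

1


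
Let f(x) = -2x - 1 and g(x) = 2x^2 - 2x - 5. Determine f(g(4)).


g(4) = 19
f(19) = -39

-39


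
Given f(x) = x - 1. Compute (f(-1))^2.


f(-1) = -2
(-2)^2 = 4

4


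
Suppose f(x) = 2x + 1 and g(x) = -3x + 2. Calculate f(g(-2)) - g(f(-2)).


6


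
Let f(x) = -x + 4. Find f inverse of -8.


Solve -x + 4 = -8
x = (-8 - 4) / (-1) = 12

12


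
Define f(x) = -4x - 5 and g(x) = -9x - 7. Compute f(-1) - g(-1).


f(-1) = -1
g(-1) = 2
Difference = -3

-3


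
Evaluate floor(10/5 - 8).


10/5 = 2
2 - 8 = -6
floor(-6) = -6

-6


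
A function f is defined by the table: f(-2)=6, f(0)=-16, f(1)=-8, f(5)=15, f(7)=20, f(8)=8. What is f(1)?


Reading from the table at x = 1

-8


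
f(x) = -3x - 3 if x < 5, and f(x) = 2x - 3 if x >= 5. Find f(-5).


-5 satisfies x < 5
f(-5) = 12

12


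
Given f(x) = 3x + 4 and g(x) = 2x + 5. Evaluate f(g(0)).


19


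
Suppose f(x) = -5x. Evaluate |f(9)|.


f(9) = -45
|-45| = 45

45


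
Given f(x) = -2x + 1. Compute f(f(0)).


f(0) = 1
f(1) = -1

-1


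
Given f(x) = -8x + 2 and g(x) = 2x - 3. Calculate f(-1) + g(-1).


f(-1) = 10
g(-1) = -5
Sum = 5

5


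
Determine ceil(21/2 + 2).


21/2 = 10.5
10.5 + 2 = 12.5
ceil(12.5) = 13

13


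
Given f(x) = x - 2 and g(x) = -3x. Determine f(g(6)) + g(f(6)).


-32


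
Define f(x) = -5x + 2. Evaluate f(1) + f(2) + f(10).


f(1) = -3
f(2) = -8
f(10) = -48
Sum = -59

-59


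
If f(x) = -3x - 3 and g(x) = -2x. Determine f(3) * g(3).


f(3) = -12
g(3) = -6
Product = 72

72


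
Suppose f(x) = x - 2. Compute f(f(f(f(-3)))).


f(-3) = -5
f(-5) = -7
f(-7) = -9
f(-9) = -11

-11


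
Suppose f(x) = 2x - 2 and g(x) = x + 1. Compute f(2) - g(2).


f(2) = 2
g(2) = 3
Difference = -1

-1


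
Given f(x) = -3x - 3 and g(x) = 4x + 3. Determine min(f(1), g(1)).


-6


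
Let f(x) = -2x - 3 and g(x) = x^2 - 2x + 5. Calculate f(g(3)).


-19


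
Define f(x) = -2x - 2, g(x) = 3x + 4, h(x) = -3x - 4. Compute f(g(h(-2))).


-22


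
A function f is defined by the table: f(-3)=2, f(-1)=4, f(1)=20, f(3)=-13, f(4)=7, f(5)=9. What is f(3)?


Reading from the table at x = 3

-13


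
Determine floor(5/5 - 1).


5/5 = 1
1 - 1 = 0
floor(0) = 0

0


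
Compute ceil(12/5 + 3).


12/5 = 2.4
2.4 + 3 = 5.4
ceil(5.4) = 6

6


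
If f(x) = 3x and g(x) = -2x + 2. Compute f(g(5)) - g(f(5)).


f(g(5)) = -24
g(f(5)) = -28
Difference = 4

4


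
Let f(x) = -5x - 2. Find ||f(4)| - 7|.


15


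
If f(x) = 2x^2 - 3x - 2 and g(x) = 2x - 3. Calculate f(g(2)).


g(2) = 1
f(1) = 2*(1)^2 - 3*(1) - 2 = -3

-3


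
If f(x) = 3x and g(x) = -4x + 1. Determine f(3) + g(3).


f(3) = 9
g(3) = -11
Sum = -2

-2


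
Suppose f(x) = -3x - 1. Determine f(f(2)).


20


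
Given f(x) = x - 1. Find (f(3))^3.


f(3) = 2
(2)^3 = 8

8


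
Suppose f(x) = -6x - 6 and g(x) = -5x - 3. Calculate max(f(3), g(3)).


-18


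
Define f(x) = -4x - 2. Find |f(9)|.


f(9) = -38
|-38| = 38

38


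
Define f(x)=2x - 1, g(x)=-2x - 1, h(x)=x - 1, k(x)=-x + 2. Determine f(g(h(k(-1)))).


-11


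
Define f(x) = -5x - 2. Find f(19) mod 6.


f(19) = -97
-97 mod 6 = 5

5


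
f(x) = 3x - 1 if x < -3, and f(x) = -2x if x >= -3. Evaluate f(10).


10 satisfies x >= -3
f(10) = -20

-20


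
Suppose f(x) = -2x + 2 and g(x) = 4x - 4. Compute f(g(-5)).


g(-5) = -24
f(-24) = 50

50


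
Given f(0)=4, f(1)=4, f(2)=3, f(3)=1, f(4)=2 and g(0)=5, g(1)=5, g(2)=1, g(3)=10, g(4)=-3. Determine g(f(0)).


f(0) = 4
g(4) = -3

-3


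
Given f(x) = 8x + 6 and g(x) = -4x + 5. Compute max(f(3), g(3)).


f(3) = 30
g(3) = -7
max = 30

30


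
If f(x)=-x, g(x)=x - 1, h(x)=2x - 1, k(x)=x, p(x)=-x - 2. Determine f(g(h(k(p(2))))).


p(2) = -4
k(-4) = -4
h(-4) = -9
g(-9) = -10
f(-10) = 10

10


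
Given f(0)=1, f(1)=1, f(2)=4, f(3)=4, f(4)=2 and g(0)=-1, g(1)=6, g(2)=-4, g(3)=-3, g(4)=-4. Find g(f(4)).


f(4) = 2
g(2) = -4

-4


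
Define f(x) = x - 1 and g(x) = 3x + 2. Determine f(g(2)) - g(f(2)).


f(g(2)) = 7
g(f(2)) = 5
Difference = 2

2


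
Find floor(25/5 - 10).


-5


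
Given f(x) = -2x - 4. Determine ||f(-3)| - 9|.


f(-3) = 2
|2| = 2
|2 - 9| = 7

7


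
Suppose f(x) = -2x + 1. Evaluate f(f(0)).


f(0) = 1
f(1) = -1

-1


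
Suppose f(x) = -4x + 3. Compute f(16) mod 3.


f(16) = -61
-61 mod 3 = 2

2


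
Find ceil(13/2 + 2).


13/2 = 6.5
6.5 + 2 = 8.5
ceil(8.5) = 9

9


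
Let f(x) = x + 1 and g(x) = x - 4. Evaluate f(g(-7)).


g(-7) = -11
f(-11) = -10

-10


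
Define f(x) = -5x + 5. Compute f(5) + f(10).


f(5) = -20
f(10) = -45
Sum = -65

-65


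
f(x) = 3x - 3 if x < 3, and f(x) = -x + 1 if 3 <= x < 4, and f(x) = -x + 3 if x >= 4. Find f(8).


8 satisfies x >= 4
f(8) = -5

-5


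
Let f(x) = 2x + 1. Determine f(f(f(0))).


f(0) = 1
f(1) = 3
f(3) = 7

7


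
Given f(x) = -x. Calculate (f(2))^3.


-8


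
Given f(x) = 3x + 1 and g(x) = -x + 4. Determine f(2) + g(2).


9


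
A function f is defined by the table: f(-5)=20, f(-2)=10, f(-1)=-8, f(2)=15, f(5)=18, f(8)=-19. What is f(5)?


Reading from the table at x = 5

18


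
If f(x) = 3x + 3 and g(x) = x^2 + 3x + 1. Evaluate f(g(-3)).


g(-3) = 1
f(1) = 6

6


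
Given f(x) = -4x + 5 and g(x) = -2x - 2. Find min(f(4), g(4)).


f(4) = -11
g(4) = -10
min = -11

-11


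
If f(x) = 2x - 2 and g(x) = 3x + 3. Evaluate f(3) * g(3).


f(3) = 4
g(3) = 12
Product = 48

48


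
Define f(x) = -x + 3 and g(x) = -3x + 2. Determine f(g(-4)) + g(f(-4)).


f(g(-4)) = -11
g(f(-4)) = -19
Sum = -30

-30


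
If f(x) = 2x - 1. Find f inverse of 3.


Solve 2x - 1 = 3
x = (3 + 1) / 2 = 2

2


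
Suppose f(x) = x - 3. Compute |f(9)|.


f(9) = 6
|6| = 6

6


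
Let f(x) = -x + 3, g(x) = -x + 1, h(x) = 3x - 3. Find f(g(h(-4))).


h(-4) = -15
g(-15) = 16
f(16) = -13

-13


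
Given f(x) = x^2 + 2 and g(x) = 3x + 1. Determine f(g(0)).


g(0) = 1
f(1) = 1*(1)^2 + 2 = 3

3


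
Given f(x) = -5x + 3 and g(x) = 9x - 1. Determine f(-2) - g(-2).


32


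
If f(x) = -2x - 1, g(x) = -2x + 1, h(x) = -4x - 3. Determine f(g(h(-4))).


h(-4) = 13
g(13) = -25
f(-25) = 49

49


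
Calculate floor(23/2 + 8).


23/2 = 11.5
11.5 + 8 = 19.5
floor(19.5) = 19

19


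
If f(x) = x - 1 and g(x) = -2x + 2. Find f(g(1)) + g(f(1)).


f(g(1)) = -1
g(f(1)) = 2
Sum = 1

1


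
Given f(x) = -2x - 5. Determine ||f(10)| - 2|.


23


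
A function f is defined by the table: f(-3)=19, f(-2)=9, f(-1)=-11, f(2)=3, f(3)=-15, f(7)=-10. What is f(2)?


3


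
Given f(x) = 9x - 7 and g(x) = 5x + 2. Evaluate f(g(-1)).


g(-1) = -3
f(-3) = -34

-34


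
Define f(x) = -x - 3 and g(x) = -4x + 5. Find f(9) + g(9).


f(9) = -12
g(9) = -31
Sum = -43

-43


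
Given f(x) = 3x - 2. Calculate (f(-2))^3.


f(-2) = -8
(-8)^3 = -512

-512


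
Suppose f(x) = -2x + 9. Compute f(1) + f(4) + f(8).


f(1) = 7
f(4) = 1
f(8) = -7
Sum = 1

1


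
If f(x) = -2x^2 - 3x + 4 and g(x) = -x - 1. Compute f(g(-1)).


4


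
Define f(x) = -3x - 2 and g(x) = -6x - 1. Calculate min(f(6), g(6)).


-37


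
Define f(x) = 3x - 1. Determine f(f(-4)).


f(-4) = -13
f(-13) = -40

-40


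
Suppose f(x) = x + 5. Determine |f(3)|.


f(3) = 8
|8| = 8

8


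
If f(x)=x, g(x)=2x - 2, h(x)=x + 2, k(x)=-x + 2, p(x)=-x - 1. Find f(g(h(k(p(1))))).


p(1) = -2
k(-2) = 4
h(4) = 6
g(6) = 10
f(10) = 10

10


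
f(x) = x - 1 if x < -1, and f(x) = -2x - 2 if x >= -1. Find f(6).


6 satisfies x >= -1
f(6) = -14

-14


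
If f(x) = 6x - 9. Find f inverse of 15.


Solve 6x - 9 = 15
x = (15 + 9) / 6 = 4

4


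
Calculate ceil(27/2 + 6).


27/2 = 13.5
13.5 + 6 = 19.5
ceil(19.5) = 20

20


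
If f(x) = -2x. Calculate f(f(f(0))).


f(0) = 0
f(0) = 0
f(0) = 0

0


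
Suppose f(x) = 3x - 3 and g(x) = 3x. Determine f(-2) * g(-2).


f(-2) = -9
g(-2) = -6
Product = 54

54


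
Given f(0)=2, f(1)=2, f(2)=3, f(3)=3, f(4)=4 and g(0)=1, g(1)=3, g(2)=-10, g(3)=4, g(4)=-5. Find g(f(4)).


f(4) = 4
g(4) = -5

-5


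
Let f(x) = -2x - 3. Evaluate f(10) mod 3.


f(10) = -23
-23 mod 3 = 1

1


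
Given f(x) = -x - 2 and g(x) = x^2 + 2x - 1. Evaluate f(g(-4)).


g(-4) = 7
f(7) = -9

-9


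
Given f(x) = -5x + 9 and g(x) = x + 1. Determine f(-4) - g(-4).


f(-4) = 29
g(-4) = -3
Difference = 32

32


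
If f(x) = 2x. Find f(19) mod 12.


f(19) = 38
38 mod 12 = 2

2


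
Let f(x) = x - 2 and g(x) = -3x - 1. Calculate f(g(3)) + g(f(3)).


f(g(3)) = -12
g(f(3)) = -4
Sum = -16

-16


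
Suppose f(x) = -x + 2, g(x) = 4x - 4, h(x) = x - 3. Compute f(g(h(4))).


h(4) = 1
g(1) = 0
f(0) = 2

2


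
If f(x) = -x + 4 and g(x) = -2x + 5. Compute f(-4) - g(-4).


f(-4) = 8
g(-4) = 13
Difference = -5

-5


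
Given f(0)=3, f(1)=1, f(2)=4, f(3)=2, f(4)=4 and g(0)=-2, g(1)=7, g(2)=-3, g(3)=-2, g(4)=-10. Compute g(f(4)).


f(4) = 4
g(4) = -10

-10


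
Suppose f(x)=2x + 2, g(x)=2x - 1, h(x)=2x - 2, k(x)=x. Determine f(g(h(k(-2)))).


k(-2) = -2
h(-2) = -6
g(-6) = -13
f(-13) = -24

-24


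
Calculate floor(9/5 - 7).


-6


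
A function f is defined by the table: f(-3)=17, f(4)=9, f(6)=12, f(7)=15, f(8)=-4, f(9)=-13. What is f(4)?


Reading from the table at x = 4

9


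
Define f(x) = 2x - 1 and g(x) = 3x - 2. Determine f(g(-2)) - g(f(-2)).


f(g(-2)) = -17
g(f(-2)) = -17
Difference = 0

0


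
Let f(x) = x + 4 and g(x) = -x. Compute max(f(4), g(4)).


8


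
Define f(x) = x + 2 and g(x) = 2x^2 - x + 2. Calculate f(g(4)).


32


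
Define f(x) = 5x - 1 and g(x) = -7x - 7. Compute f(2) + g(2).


f(2) = 9
g(2) = -21
Sum = -12

-12


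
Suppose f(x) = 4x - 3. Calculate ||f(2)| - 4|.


f(2) = 5
|5| = 5
|5 - 4| = 1

1


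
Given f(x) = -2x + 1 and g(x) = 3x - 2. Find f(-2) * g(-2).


f(-2) = 5
g(-2) = -8
Product = -40

-40


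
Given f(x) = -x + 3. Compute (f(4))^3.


f(4) = -1
(-1)^3 = -1

-1


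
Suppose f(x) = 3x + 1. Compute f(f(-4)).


f(-4) = -11
f(-11) = -32

-32


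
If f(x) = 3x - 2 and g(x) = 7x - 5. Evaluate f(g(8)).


g(8) = 51
f(51) = 151

151
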